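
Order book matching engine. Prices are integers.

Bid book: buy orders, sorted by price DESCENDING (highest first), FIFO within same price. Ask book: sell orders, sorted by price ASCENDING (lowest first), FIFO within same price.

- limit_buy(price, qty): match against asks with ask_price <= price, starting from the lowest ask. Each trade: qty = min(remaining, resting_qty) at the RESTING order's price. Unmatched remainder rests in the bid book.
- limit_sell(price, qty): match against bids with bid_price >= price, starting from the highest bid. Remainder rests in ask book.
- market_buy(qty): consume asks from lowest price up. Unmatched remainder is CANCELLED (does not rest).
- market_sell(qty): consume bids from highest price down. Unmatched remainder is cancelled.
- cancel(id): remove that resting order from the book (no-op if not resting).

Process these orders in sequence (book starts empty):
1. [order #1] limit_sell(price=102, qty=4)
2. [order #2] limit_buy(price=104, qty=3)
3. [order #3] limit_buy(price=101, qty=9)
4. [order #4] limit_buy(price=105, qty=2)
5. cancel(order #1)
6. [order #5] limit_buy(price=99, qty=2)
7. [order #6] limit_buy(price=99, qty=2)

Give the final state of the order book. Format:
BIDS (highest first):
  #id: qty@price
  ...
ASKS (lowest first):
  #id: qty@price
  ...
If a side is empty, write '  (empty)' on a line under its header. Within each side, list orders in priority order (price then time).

Answer: BIDS (highest first):
  #4: 1@105
  #3: 9@101
  #5: 2@99
  #6: 2@99
ASKS (lowest first):
  (empty)

Derivation:
After op 1 [order #1] limit_sell(price=102, qty=4): fills=none; bids=[-] asks=[#1:4@102]
After op 2 [order #2] limit_buy(price=104, qty=3): fills=#2x#1:3@102; bids=[-] asks=[#1:1@102]
After op 3 [order #3] limit_buy(price=101, qty=9): fills=none; bids=[#3:9@101] asks=[#1:1@102]
After op 4 [order #4] limit_buy(price=105, qty=2): fills=#4x#1:1@102; bids=[#4:1@105 #3:9@101] asks=[-]
After op 5 cancel(order #1): fills=none; bids=[#4:1@105 #3:9@101] asks=[-]
After op 6 [order #5] limit_buy(price=99, qty=2): fills=none; bids=[#4:1@105 #3:9@101 #5:2@99] asks=[-]
After op 7 [order #6] limit_buy(price=99, qty=2): fills=none; bids=[#4:1@105 #3:9@101 #5:2@99 #6:2@99] asks=[-]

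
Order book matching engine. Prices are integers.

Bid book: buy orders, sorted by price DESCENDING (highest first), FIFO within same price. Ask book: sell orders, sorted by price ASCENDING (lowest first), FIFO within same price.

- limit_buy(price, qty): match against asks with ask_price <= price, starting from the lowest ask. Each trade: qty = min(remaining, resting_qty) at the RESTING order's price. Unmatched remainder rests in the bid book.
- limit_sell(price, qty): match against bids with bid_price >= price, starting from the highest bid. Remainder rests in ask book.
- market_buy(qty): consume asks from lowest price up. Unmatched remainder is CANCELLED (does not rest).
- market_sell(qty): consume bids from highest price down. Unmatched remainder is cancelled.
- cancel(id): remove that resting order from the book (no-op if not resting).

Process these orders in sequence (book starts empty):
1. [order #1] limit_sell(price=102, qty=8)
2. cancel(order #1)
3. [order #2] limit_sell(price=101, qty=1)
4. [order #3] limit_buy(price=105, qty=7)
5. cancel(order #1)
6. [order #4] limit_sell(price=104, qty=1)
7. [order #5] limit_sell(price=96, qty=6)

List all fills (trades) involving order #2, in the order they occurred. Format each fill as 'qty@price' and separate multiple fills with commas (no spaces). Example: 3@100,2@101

Answer: 1@101

Derivation:
After op 1 [order #1] limit_sell(price=102, qty=8): fills=none; bids=[-] asks=[#1:8@102]
After op 2 cancel(order #1): fills=none; bids=[-] asks=[-]
After op 3 [order #2] limit_sell(price=101, qty=1): fills=none; bids=[-] asks=[#2:1@101]
After op 4 [order #3] limit_buy(price=105, qty=7): fills=#3x#2:1@101; bids=[#3:6@105] asks=[-]
After op 5 cancel(order #1): fills=none; bids=[#3:6@105] asks=[-]
After op 6 [order #4] limit_sell(price=104, qty=1): fills=#3x#4:1@105; bids=[#3:5@105] asks=[-]
After op 7 [order #5] limit_sell(price=96, qty=6): fills=#3x#5:5@105; bids=[-] asks=[#5:1@96]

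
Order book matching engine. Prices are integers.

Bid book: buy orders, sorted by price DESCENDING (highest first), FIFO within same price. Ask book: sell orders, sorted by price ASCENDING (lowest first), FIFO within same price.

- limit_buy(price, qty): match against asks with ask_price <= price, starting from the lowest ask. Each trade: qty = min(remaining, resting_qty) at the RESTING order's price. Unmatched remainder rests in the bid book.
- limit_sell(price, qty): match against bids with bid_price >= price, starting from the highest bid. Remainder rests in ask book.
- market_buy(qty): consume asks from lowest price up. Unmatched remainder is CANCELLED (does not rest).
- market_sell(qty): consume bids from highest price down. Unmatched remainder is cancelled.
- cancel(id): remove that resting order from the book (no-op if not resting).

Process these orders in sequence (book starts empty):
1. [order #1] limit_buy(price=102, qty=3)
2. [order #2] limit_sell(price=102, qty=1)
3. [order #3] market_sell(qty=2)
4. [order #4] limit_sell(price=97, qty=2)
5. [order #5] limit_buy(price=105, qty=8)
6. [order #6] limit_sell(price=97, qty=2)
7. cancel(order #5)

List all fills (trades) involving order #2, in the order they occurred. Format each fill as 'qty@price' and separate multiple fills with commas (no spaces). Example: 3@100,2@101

After op 1 [order #1] limit_buy(price=102, qty=3): fills=none; bids=[#1:3@102] asks=[-]
After op 2 [order #2] limit_sell(price=102, qty=1): fills=#1x#2:1@102; bids=[#1:2@102] asks=[-]
After op 3 [order #3] market_sell(qty=2): fills=#1x#3:2@102; bids=[-] asks=[-]
After op 4 [order #4] limit_sell(price=97, qty=2): fills=none; bids=[-] asks=[#4:2@97]
After op 5 [order #5] limit_buy(price=105, qty=8): fills=#5x#4:2@97; bids=[#5:6@105] asks=[-]
After op 6 [order #6] limit_sell(price=97, qty=2): fills=#5x#6:2@105; bids=[#5:4@105] asks=[-]
After op 7 cancel(order #5): fills=none; bids=[-] asks=[-]

Answer: 1@102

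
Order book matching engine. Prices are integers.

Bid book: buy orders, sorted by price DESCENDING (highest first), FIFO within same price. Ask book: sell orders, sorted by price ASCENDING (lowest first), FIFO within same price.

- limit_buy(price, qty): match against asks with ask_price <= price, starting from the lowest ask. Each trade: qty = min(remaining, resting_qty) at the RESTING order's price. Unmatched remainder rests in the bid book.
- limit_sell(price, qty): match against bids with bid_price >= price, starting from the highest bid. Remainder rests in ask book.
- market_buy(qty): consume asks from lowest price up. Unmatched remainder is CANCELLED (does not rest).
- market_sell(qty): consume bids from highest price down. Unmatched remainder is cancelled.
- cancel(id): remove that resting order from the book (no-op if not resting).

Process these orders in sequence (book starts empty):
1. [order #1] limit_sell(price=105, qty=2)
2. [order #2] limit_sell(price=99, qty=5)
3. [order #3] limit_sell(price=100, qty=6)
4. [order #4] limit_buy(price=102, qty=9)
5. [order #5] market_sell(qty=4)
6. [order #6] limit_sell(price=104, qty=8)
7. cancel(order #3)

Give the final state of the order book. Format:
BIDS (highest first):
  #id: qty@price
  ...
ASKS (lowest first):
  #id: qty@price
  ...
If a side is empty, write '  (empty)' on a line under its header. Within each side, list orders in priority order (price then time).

Answer: BIDS (highest first):
  (empty)
ASKS (lowest first):
  #6: 8@104
  #1: 2@105

Derivation:
After op 1 [order #1] limit_sell(price=105, qty=2): fills=none; bids=[-] asks=[#1:2@105]
After op 2 [order #2] limit_sell(price=99, qty=5): fills=none; bids=[-] asks=[#2:5@99 #1:2@105]
After op 3 [order #3] limit_sell(price=100, qty=6): fills=none; bids=[-] asks=[#2:5@99 #3:6@100 #1:2@105]
After op 4 [order #4] limit_buy(price=102, qty=9): fills=#4x#2:5@99 #4x#3:4@100; bids=[-] asks=[#3:2@100 #1:2@105]
After op 5 [order #5] market_sell(qty=4): fills=none; bids=[-] asks=[#3:2@100 #1:2@105]
After op 6 [order #6] limit_sell(price=104, qty=8): fills=none; bids=[-] asks=[#3:2@100 #6:8@104 #1:2@105]
After op 7 cancel(order #3): fills=none; bids=[-] asks=[#6:8@104 #1:2@105]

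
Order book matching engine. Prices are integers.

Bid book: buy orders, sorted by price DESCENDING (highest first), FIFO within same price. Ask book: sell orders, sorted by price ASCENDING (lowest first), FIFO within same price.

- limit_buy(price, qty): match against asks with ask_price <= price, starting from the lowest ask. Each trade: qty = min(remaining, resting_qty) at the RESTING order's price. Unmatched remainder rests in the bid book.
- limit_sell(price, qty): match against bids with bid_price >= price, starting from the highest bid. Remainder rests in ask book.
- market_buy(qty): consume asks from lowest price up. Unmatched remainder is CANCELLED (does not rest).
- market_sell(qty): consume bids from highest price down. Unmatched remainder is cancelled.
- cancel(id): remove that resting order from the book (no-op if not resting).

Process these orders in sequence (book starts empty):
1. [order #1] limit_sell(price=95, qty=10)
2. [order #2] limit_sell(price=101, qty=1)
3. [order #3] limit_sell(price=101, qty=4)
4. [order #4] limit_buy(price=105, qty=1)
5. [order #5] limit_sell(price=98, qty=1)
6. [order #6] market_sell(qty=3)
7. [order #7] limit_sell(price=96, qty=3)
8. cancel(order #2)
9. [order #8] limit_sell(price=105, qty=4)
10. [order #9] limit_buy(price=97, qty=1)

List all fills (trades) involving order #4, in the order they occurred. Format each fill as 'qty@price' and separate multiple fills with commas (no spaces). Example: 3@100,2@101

Answer: 1@95

Derivation:
After op 1 [order #1] limit_sell(price=95, qty=10): fills=none; bids=[-] asks=[#1:10@95]
After op 2 [order #2] limit_sell(price=101, qty=1): fills=none; bids=[-] asks=[#1:10@95 #2:1@101]
After op 3 [order #3] limit_sell(price=101, qty=4): fills=none; bids=[-] asks=[#1:10@95 #2:1@101 #3:4@101]
After op 4 [order #4] limit_buy(price=105, qty=1): fills=#4x#1:1@95; bids=[-] asks=[#1:9@95 #2:1@101 #3:4@101]
After op 5 [order #5] limit_sell(price=98, qty=1): fills=none; bids=[-] asks=[#1:9@95 #5:1@98 #2:1@101 #3:4@101]
After op 6 [order #6] market_sell(qty=3): fills=none; bids=[-] asks=[#1:9@95 #5:1@98 #2:1@101 #3:4@101]
After op 7 [order #7] limit_sell(price=96, qty=3): fills=none; bids=[-] asks=[#1:9@95 #7:3@96 #5:1@98 #2:1@101 #3:4@101]
After op 8 cancel(order #2): fills=none; bids=[-] asks=[#1:9@95 #7:3@96 #5:1@98 #3:4@101]
After op 9 [order #8] limit_sell(price=105, qty=4): fills=none; bids=[-] asks=[#1:9@95 #7:3@96 #5:1@98 #3:4@101 #8:4@105]
After op 10 [order #9] limit_buy(price=97, qty=1): fills=#9x#1:1@95; bids=[-] asks=[#1:8@95 #7:3@96 #5:1@98 #3:4@101 #8:4@105]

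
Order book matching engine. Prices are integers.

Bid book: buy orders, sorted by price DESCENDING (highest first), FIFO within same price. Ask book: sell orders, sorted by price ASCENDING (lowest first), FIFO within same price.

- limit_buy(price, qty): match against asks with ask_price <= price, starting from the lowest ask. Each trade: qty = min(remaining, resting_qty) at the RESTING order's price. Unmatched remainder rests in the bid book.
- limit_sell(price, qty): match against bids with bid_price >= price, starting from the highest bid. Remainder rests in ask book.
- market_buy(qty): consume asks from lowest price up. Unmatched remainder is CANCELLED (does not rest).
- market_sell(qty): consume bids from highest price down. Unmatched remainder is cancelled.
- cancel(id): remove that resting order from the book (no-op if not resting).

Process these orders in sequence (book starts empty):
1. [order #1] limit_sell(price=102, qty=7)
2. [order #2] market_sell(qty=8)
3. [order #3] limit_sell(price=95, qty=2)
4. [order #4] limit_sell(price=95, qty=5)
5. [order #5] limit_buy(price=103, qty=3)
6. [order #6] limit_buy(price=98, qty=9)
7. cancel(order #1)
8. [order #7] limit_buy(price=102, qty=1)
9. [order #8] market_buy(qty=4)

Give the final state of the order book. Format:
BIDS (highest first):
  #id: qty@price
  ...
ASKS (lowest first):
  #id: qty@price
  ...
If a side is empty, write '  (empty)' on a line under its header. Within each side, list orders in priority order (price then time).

After op 1 [order #1] limit_sell(price=102, qty=7): fills=none; bids=[-] asks=[#1:7@102]
After op 2 [order #2] market_sell(qty=8): fills=none; bids=[-] asks=[#1:7@102]
After op 3 [order #3] limit_sell(price=95, qty=2): fills=none; bids=[-] asks=[#3:2@95 #1:7@102]
After op 4 [order #4] limit_sell(price=95, qty=5): fills=none; bids=[-] asks=[#3:2@95 #4:5@95 #1:7@102]
After op 5 [order #5] limit_buy(price=103, qty=3): fills=#5x#3:2@95 #5x#4:1@95; bids=[-] asks=[#4:4@95 #1:7@102]
After op 6 [order #6] limit_buy(price=98, qty=9): fills=#6x#4:4@95; bids=[#6:5@98] asks=[#1:7@102]
After op 7 cancel(order #1): fills=none; bids=[#6:5@98] asks=[-]
After op 8 [order #7] limit_buy(price=102, qty=1): fills=none; bids=[#7:1@102 #6:5@98] asks=[-]
After op 9 [order #8] market_buy(qty=4): fills=none; bids=[#7:1@102 #6:5@98] asks=[-]

Answer: BIDS (highest first):
  #7: 1@102
  #6: 5@98
ASKS (lowest first):
  (empty)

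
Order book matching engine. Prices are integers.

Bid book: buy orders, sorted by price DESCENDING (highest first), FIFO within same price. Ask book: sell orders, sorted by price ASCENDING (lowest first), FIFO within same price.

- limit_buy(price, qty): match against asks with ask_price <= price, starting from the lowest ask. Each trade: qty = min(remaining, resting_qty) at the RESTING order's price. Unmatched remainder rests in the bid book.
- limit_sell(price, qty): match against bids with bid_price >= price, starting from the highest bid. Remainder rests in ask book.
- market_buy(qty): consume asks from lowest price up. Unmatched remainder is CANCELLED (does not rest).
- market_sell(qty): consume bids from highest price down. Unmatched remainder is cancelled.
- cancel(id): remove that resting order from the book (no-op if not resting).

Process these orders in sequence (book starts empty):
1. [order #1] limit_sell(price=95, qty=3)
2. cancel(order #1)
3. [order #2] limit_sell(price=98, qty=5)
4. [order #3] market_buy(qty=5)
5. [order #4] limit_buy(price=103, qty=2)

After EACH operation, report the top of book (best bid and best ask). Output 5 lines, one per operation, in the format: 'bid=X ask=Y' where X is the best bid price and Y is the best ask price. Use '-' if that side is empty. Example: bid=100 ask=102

Answer: bid=- ask=95
bid=- ask=-
bid=- ask=98
bid=- ask=-
bid=103 ask=-

Derivation:
After op 1 [order #1] limit_sell(price=95, qty=3): fills=none; bids=[-] asks=[#1:3@95]
After op 2 cancel(order #1): fills=none; bids=[-] asks=[-]
After op 3 [order #2] limit_sell(price=98, qty=5): fills=none; bids=[-] asks=[#2:5@98]
After op 4 [order #3] market_buy(qty=5): fills=#3x#2:5@98; bids=[-] asks=[-]
After op 5 [order #4] limit_buy(price=103, qty=2): fills=none; bids=[#4:2@103] asks=[-]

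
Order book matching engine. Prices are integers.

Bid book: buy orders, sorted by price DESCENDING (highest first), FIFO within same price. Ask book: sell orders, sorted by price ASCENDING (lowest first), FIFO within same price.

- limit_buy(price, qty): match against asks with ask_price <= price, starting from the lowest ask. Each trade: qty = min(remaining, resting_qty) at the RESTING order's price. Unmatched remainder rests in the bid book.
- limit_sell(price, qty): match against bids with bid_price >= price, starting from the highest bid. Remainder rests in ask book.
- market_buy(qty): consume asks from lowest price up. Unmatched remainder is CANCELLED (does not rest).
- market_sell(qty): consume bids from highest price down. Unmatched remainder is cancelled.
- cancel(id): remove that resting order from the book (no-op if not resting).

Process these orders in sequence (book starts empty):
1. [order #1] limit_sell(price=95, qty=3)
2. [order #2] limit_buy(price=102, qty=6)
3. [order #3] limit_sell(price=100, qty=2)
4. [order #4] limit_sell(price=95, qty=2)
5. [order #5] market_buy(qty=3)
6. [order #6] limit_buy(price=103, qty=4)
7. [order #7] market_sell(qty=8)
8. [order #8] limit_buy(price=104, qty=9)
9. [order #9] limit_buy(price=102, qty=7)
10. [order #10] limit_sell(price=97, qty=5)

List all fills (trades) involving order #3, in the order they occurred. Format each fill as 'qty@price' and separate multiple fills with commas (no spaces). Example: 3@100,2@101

After op 1 [order #1] limit_sell(price=95, qty=3): fills=none; bids=[-] asks=[#1:3@95]
After op 2 [order #2] limit_buy(price=102, qty=6): fills=#2x#1:3@95; bids=[#2:3@102] asks=[-]
After op 3 [order #3] limit_sell(price=100, qty=2): fills=#2x#3:2@102; bids=[#2:1@102] asks=[-]
After op 4 [order #4] limit_sell(price=95, qty=2): fills=#2x#4:1@102; bids=[-] asks=[#4:1@95]
After op 5 [order #5] market_buy(qty=3): fills=#5x#4:1@95; bids=[-] asks=[-]
After op 6 [order #6] limit_buy(price=103, qty=4): fills=none; bids=[#6:4@103] asks=[-]
After op 7 [order #7] market_sell(qty=8): fills=#6x#7:4@103; bids=[-] asks=[-]
After op 8 [order #8] limit_buy(price=104, qty=9): fills=none; bids=[#8:9@104] asks=[-]
After op 9 [order #9] limit_buy(price=102, qty=7): fills=none; bids=[#8:9@104 #9:7@102] asks=[-]
After op 10 [order #10] limit_sell(price=97, qty=5): fills=#8x#10:5@104; bids=[#8:4@104 #9:7@102] asks=[-]

Answer: 2@102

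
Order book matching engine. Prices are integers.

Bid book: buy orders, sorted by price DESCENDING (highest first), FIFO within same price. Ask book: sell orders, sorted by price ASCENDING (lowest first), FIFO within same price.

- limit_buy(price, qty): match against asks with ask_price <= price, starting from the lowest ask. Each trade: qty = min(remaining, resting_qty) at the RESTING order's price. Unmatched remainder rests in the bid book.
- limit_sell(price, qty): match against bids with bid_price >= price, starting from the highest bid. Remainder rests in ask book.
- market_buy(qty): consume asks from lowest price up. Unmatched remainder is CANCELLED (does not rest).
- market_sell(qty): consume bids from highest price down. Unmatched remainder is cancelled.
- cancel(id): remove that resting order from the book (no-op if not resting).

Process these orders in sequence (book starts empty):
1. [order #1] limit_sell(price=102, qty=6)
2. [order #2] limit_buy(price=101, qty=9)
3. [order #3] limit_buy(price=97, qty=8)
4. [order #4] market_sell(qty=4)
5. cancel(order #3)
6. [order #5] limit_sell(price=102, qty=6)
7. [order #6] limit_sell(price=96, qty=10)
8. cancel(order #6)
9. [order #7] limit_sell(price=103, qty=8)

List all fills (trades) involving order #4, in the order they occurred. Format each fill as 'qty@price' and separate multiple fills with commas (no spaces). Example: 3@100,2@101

Answer: 4@101

Derivation:
After op 1 [order #1] limit_sell(price=102, qty=6): fills=none; bids=[-] asks=[#1:6@102]
After op 2 [order #2] limit_buy(price=101, qty=9): fills=none; bids=[#2:9@101] asks=[#1:6@102]
After op 3 [order #3] limit_buy(price=97, qty=8): fills=none; bids=[#2:9@101 #3:8@97] asks=[#1:6@102]
After op 4 [order #4] market_sell(qty=4): fills=#2x#4:4@101; bids=[#2:5@101 #3:8@97] asks=[#1:6@102]
After op 5 cancel(order #3): fills=none; bids=[#2:5@101] asks=[#1:6@102]
After op 6 [order #5] limit_sell(price=102, qty=6): fills=none; bids=[#2:5@101] asks=[#1:6@102 #5:6@102]
After op 7 [order #6] limit_sell(price=96, qty=10): fills=#2x#6:5@101; bids=[-] asks=[#6:5@96 #1:6@102 #5:6@102]
After op 8 cancel(order #6): fills=none; bids=[-] asks=[#1:6@102 #5:6@102]
After op 9 [order #7] limit_sell(price=103, qty=8): fills=none; bids=[-] asks=[#1:6@102 #5:6@102 #7:8@103]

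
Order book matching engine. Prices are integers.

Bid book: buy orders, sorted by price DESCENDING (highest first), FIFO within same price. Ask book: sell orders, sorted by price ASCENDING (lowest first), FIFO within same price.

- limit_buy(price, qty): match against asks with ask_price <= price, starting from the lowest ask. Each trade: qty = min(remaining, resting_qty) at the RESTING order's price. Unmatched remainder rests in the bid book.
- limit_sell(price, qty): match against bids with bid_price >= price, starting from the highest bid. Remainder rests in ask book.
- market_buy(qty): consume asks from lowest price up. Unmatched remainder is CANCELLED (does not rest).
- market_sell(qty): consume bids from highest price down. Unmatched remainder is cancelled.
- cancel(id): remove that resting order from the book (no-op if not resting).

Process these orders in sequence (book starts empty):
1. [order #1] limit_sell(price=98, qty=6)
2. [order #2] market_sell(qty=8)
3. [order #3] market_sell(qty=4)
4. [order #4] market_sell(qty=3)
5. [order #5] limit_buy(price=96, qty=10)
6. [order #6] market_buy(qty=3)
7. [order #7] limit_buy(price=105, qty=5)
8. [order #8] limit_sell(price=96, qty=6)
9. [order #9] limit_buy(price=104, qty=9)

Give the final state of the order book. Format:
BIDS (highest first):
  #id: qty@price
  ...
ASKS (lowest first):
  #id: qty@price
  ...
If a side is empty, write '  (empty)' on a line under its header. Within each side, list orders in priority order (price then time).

After op 1 [order #1] limit_sell(price=98, qty=6): fills=none; bids=[-] asks=[#1:6@98]
After op 2 [order #2] market_sell(qty=8): fills=none; bids=[-] asks=[#1:6@98]
After op 3 [order #3] market_sell(qty=4): fills=none; bids=[-] asks=[#1:6@98]
After op 4 [order #4] market_sell(qty=3): fills=none; bids=[-] asks=[#1:6@98]
After op 5 [order #5] limit_buy(price=96, qty=10): fills=none; bids=[#5:10@96] asks=[#1:6@98]
After op 6 [order #6] market_buy(qty=3): fills=#6x#1:3@98; bids=[#5:10@96] asks=[#1:3@98]
After op 7 [order #7] limit_buy(price=105, qty=5): fills=#7x#1:3@98; bids=[#7:2@105 #5:10@96] asks=[-]
After op 8 [order #8] limit_sell(price=96, qty=6): fills=#7x#8:2@105 #5x#8:4@96; bids=[#5:6@96] asks=[-]
After op 9 [order #9] limit_buy(price=104, qty=9): fills=none; bids=[#9:9@104 #5:6@96] asks=[-]

Answer: BIDS (highest first):
  #9: 9@104
  #5: 6@96
ASKS (lowest first):
  (empty)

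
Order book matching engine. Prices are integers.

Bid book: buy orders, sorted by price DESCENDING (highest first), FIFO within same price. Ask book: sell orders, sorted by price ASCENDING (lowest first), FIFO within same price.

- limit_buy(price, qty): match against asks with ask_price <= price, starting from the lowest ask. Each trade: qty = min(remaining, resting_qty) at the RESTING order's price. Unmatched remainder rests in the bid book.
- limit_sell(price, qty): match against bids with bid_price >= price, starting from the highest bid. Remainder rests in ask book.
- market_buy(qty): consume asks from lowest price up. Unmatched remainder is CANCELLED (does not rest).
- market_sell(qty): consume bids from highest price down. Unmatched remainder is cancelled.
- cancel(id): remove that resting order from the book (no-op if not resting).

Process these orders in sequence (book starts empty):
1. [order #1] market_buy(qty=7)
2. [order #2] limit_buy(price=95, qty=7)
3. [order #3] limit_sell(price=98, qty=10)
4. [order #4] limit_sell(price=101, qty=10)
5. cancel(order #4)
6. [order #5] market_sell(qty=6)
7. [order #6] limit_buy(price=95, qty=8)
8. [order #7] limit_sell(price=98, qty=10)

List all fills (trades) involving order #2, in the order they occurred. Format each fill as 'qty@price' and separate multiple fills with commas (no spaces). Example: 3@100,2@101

After op 1 [order #1] market_buy(qty=7): fills=none; bids=[-] asks=[-]
After op 2 [order #2] limit_buy(price=95, qty=7): fills=none; bids=[#2:7@95] asks=[-]
After op 3 [order #3] limit_sell(price=98, qty=10): fills=none; bids=[#2:7@95] asks=[#3:10@98]
After op 4 [order #4] limit_sell(price=101, qty=10): fills=none; bids=[#2:7@95] asks=[#3:10@98 #4:10@101]
After op 5 cancel(order #4): fills=none; bids=[#2:7@95] asks=[#3:10@98]
After op 6 [order #5] market_sell(qty=6): fills=#2x#5:6@95; bids=[#2:1@95] asks=[#3:10@98]
After op 7 [order #6] limit_buy(price=95, qty=8): fills=none; bids=[#2:1@95 #6:8@95] asks=[#3:10@98]
After op 8 [order #7] limit_sell(price=98, qty=10): fills=none; bids=[#2:1@95 #6:8@95] asks=[#3:10@98 #7:10@98]

Answer: 6@95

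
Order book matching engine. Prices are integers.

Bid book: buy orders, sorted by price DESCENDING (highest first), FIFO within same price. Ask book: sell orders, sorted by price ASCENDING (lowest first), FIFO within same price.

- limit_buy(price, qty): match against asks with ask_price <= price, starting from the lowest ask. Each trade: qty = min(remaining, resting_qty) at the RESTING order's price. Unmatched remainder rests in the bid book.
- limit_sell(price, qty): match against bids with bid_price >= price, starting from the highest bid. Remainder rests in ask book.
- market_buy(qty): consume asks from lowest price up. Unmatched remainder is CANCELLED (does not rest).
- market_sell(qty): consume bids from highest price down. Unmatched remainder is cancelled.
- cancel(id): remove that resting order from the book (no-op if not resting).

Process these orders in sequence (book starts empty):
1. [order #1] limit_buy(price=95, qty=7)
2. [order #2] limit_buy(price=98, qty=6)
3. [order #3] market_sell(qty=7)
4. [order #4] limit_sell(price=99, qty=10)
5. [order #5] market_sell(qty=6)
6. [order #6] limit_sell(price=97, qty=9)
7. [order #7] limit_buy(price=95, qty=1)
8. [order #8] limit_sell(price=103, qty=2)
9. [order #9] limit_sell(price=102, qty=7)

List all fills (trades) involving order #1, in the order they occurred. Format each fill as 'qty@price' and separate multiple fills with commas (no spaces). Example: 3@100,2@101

After op 1 [order #1] limit_buy(price=95, qty=7): fills=none; bids=[#1:7@95] asks=[-]
After op 2 [order #2] limit_buy(price=98, qty=6): fills=none; bids=[#2:6@98 #1:7@95] asks=[-]
After op 3 [order #3] market_sell(qty=7): fills=#2x#3:6@98 #1x#3:1@95; bids=[#1:6@95] asks=[-]
After op 4 [order #4] limit_sell(price=99, qty=10): fills=none; bids=[#1:6@95] asks=[#4:10@99]
After op 5 [order #5] market_sell(qty=6): fills=#1x#5:6@95; bids=[-] asks=[#4:10@99]
After op 6 [order #6] limit_sell(price=97, qty=9): fills=none; bids=[-] asks=[#6:9@97 #4:10@99]
After op 7 [order #7] limit_buy(price=95, qty=1): fills=none; bids=[#7:1@95] asks=[#6:9@97 #4:10@99]
After op 8 [order #8] limit_sell(price=103, qty=2): fills=none; bids=[#7:1@95] asks=[#6:9@97 #4:10@99 #8:2@103]
After op 9 [order #9] limit_sell(price=102, qty=7): fills=none; bids=[#7:1@95] asks=[#6:9@97 #4:10@99 #9:7@102 #8:2@103]

Answer: 1@95,6@95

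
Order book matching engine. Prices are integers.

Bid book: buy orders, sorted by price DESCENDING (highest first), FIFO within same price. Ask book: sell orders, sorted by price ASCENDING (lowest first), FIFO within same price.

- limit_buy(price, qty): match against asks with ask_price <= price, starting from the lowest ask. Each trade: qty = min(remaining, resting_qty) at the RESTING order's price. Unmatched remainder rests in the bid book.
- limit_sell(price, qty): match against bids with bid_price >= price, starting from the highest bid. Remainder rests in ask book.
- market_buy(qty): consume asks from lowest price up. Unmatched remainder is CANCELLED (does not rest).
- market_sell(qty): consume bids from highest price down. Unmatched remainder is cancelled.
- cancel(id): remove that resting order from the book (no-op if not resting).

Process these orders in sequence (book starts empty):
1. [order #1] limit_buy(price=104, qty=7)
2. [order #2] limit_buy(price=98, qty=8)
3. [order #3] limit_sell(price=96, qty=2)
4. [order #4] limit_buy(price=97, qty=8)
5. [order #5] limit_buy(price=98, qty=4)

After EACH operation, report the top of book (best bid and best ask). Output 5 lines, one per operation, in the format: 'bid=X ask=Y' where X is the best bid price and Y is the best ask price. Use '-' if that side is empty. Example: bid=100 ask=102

Answer: bid=104 ask=-
bid=104 ask=-
bid=104 ask=-
bid=104 ask=-
bid=104 ask=-

Derivation:
After op 1 [order #1] limit_buy(price=104, qty=7): fills=none; bids=[#1:7@104] asks=[-]
After op 2 [order #2] limit_buy(price=98, qty=8): fills=none; bids=[#1:7@104 #2:8@98] asks=[-]
After op 3 [order #3] limit_sell(price=96, qty=2): fills=#1x#3:2@104; bids=[#1:5@104 #2:8@98] asks=[-]
After op 4 [order #4] limit_buy(price=97, qty=8): fills=none; bids=[#1:5@104 #2:8@98 #4:8@97] asks=[-]
After op 5 [order #5] limit_buy(price=98, qty=4): fills=none; bids=[#1:5@104 #2:8@98 #5:4@98 #4:8@97] asks=[-]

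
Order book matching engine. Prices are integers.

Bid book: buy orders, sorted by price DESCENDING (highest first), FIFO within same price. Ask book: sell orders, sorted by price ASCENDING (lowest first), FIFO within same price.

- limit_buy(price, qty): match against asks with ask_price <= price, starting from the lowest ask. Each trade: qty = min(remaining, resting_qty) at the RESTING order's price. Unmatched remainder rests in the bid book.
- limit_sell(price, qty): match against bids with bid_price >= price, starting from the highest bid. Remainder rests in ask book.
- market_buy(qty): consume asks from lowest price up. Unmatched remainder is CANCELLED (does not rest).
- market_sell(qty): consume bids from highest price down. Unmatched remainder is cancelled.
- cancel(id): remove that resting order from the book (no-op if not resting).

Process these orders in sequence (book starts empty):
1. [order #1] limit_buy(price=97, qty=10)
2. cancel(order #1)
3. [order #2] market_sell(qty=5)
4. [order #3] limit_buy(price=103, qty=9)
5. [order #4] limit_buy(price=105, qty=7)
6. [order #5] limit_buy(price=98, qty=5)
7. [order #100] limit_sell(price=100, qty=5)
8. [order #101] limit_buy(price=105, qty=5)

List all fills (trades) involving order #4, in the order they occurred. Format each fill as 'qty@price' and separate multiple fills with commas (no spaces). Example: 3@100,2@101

After op 1 [order #1] limit_buy(price=97, qty=10): fills=none; bids=[#1:10@97] asks=[-]
After op 2 cancel(order #1): fills=none; bids=[-] asks=[-]
After op 3 [order #2] market_sell(qty=5): fills=none; bids=[-] asks=[-]
After op 4 [order #3] limit_buy(price=103, qty=9): fills=none; bids=[#3:9@103] asks=[-]
After op 5 [order #4] limit_buy(price=105, qty=7): fills=none; bids=[#4:7@105 #3:9@103] asks=[-]
After op 6 [order #5] limit_buy(price=98, qty=5): fills=none; bids=[#4:7@105 #3:9@103 #5:5@98] asks=[-]
After op 7 [order #100] limit_sell(price=100, qty=5): fills=#4x#100:5@105; bids=[#4:2@105 #3:9@103 #5:5@98] asks=[-]
After op 8 [order #101] limit_buy(price=105, qty=5): fills=none; bids=[#4:2@105 #101:5@105 #3:9@103 #5:5@98] asks=[-]

Answer: 5@105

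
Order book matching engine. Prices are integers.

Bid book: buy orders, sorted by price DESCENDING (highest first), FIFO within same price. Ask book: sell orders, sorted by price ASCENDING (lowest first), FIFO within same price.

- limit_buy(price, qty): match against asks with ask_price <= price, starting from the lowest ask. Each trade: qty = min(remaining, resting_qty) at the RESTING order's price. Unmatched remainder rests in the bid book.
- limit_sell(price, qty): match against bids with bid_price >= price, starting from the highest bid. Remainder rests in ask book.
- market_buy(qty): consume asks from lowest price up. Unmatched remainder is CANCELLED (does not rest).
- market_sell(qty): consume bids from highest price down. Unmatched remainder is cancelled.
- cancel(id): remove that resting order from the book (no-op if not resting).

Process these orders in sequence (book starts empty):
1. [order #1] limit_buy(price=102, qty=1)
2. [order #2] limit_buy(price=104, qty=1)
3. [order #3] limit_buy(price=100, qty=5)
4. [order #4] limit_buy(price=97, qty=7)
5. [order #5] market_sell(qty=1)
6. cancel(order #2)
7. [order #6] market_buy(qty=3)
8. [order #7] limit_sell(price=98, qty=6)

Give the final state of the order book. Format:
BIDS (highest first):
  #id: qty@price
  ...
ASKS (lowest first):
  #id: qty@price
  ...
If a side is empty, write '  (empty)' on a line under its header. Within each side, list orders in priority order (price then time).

After op 1 [order #1] limit_buy(price=102, qty=1): fills=none; bids=[#1:1@102] asks=[-]
After op 2 [order #2] limit_buy(price=104, qty=1): fills=none; bids=[#2:1@104 #1:1@102] asks=[-]
After op 3 [order #3] limit_buy(price=100, qty=5): fills=none; bids=[#2:1@104 #1:1@102 #3:5@100] asks=[-]
After op 4 [order #4] limit_buy(price=97, qty=7): fills=none; bids=[#2:1@104 #1:1@102 #3:5@100 #4:7@97] asks=[-]
After op 5 [order #5] market_sell(qty=1): fills=#2x#5:1@104; bids=[#1:1@102 #3:5@100 #4:7@97] asks=[-]
After op 6 cancel(order #2): fills=none; bids=[#1:1@102 #3:5@100 #4:7@97] asks=[-]
After op 7 [order #6] market_buy(qty=3): fills=none; bids=[#1:1@102 #3:5@100 #4:7@97] asks=[-]
After op 8 [order #7] limit_sell(price=98, qty=6): fills=#1x#7:1@102 #3x#7:5@100; bids=[#4:7@97] asks=[-]

Answer: BIDS (highest first):
  #4: 7@97
ASKS (lowest first):
  (empty)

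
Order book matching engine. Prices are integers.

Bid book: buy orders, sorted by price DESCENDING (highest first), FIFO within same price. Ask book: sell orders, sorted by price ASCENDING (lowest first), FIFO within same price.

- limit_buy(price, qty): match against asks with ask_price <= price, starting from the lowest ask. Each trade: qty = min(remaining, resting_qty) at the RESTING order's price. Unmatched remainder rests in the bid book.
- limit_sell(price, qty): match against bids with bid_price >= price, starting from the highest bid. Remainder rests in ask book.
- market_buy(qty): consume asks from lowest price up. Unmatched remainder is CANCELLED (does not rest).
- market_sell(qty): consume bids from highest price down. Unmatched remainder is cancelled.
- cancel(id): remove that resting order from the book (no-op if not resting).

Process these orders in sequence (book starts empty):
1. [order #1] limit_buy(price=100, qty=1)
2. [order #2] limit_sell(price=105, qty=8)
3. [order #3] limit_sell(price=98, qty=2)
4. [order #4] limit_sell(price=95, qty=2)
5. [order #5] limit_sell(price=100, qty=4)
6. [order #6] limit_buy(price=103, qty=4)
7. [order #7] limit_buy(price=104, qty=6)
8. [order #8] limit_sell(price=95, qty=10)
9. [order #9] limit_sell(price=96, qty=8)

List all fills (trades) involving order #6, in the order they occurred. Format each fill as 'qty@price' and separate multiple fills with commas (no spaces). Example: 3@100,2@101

Answer: 2@95,1@98,1@100

Derivation:
After op 1 [order #1] limit_buy(price=100, qty=1): fills=none; bids=[#1:1@100] asks=[-]
After op 2 [order #2] limit_sell(price=105, qty=8): fills=none; bids=[#1:1@100] asks=[#2:8@105]
After op 3 [order #3] limit_sell(price=98, qty=2): fills=#1x#3:1@100; bids=[-] asks=[#3:1@98 #2:8@105]
After op 4 [order #4] limit_sell(price=95, qty=2): fills=none; bids=[-] asks=[#4:2@95 #3:1@98 #2:8@105]
After op 5 [order #5] limit_sell(price=100, qty=4): fills=none; bids=[-] asks=[#4:2@95 #3:1@98 #5:4@100 #2:8@105]
After op 6 [order #6] limit_buy(price=103, qty=4): fills=#6x#4:2@95 #6x#3:1@98 #6x#5:1@100; bids=[-] asks=[#5:3@100 #2:8@105]
After op 7 [order #7] limit_buy(price=104, qty=6): fills=#7x#5:3@100; bids=[#7:3@104] asks=[#2:8@105]
After op 8 [order #8] limit_sell(price=95, qty=10): fills=#7x#8:3@104; bids=[-] asks=[#8:7@95 #2:8@105]
After op 9 [order #9] limit_sell(price=96, qty=8): fills=none; bids=[-] asks=[#8:7@95 #9:8@96 #2:8@105]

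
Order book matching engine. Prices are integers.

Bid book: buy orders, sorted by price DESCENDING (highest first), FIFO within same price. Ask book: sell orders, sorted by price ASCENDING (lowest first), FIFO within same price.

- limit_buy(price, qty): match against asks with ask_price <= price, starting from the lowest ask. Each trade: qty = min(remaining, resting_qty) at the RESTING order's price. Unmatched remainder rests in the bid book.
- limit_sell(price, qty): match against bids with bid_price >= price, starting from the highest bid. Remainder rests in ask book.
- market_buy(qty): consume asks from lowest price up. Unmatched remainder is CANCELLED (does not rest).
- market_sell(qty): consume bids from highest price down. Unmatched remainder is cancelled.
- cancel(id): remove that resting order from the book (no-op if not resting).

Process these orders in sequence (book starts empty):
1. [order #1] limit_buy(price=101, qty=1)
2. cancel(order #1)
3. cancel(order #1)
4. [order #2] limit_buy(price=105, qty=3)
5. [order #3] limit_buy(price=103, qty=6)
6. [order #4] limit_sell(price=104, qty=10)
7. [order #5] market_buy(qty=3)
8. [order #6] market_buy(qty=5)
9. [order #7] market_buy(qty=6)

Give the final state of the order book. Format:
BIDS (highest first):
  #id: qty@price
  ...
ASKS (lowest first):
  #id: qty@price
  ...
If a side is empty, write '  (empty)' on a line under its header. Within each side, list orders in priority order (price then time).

After op 1 [order #1] limit_buy(price=101, qty=1): fills=none; bids=[#1:1@101] asks=[-]
After op 2 cancel(order #1): fills=none; bids=[-] asks=[-]
After op 3 cancel(order #1): fills=none; bids=[-] asks=[-]
After op 4 [order #2] limit_buy(price=105, qty=3): fills=none; bids=[#2:3@105] asks=[-]
After op 5 [order #3] limit_buy(price=103, qty=6): fills=none; bids=[#2:3@105 #3:6@103] asks=[-]
After op 6 [order #4] limit_sell(price=104, qty=10): fills=#2x#4:3@105; bids=[#3:6@103] asks=[#4:7@104]
After op 7 [order #5] market_buy(qty=3): fills=#5x#4:3@104; bids=[#3:6@103] asks=[#4:4@104]
After op 8 [order #6] market_buy(qty=5): fills=#6x#4:4@104; bids=[#3:6@103] asks=[-]
After op 9 [order #7] market_buy(qty=6): fills=none; bids=[#3:6@103] asks=[-]

Answer: BIDS (highest first):
  #3: 6@103
ASKS (lowest first):
  (empty)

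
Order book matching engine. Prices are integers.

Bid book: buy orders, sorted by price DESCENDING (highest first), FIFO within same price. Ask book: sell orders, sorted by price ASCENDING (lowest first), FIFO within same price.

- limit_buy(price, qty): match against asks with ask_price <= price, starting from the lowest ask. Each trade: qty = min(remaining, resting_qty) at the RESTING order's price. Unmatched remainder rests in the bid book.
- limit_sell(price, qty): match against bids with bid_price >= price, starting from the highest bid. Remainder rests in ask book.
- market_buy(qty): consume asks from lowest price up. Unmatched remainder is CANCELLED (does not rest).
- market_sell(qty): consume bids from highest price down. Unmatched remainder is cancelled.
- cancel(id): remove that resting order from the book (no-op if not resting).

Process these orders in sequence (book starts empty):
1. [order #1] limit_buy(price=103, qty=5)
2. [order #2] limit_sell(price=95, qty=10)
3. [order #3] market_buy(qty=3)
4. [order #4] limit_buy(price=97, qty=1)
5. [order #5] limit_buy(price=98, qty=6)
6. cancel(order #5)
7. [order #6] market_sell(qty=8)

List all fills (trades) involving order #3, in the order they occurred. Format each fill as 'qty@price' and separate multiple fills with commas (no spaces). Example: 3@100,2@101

Answer: 3@95

Derivation:
After op 1 [order #1] limit_buy(price=103, qty=5): fills=none; bids=[#1:5@103] asks=[-]
After op 2 [order #2] limit_sell(price=95, qty=10): fills=#1x#2:5@103; bids=[-] asks=[#2:5@95]
After op 3 [order #3] market_buy(qty=3): fills=#3x#2:3@95; bids=[-] asks=[#2:2@95]
After op 4 [order #4] limit_buy(price=97, qty=1): fills=#4x#2:1@95; bids=[-] asks=[#2:1@95]
After op 5 [order #5] limit_buy(price=98, qty=6): fills=#5x#2:1@95; bids=[#5:5@98] asks=[-]
After op 6 cancel(order #5): fills=none; bids=[-] asks=[-]
After op 7 [order #6] market_sell(qty=8): fills=none; bids=[-] asks=[-]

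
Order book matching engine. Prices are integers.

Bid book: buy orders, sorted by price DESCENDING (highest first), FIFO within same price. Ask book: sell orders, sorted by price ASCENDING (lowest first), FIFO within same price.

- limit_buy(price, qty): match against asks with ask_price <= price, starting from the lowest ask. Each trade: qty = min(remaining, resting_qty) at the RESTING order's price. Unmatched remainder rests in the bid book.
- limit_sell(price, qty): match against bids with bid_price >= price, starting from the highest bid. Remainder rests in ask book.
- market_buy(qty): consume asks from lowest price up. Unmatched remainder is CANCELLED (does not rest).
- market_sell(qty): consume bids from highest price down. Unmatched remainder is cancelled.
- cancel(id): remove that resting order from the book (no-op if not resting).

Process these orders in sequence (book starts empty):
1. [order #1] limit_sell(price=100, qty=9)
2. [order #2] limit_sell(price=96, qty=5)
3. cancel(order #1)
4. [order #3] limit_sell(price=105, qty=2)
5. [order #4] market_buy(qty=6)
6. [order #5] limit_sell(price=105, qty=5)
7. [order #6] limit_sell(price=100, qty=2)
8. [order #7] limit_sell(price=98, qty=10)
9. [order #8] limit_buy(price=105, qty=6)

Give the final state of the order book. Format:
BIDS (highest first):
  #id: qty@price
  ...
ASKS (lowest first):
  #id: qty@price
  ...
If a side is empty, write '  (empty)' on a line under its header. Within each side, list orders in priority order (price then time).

Answer: BIDS (highest first):
  (empty)
ASKS (lowest first):
  #7: 4@98
  #6: 2@100
  #3: 1@105
  #5: 5@105

Derivation:
After op 1 [order #1] limit_sell(price=100, qty=9): fills=none; bids=[-] asks=[#1:9@100]
After op 2 [order #2] limit_sell(price=96, qty=5): fills=none; bids=[-] asks=[#2:5@96 #1:9@100]
After op 3 cancel(order #1): fills=none; bids=[-] asks=[#2:5@96]
After op 4 [order #3] limit_sell(price=105, qty=2): fills=none; bids=[-] asks=[#2:5@96 #3:2@105]
After op 5 [order #4] market_buy(qty=6): fills=#4x#2:5@96 #4x#3:1@105; bids=[-] asks=[#3:1@105]
After op 6 [order #5] limit_sell(price=105, qty=5): fills=none; bids=[-] asks=[#3:1@105 #5:5@105]
After op 7 [order #6] limit_sell(price=100, qty=2): fills=none; bids=[-] asks=[#6:2@100 #3:1@105 #5:5@105]
After op 8 [order #7] limit_sell(price=98, qty=10): fills=none; bids=[-] asks=[#7:10@98 #6:2@100 #3:1@105 #5:5@105]
After op 9 [order #8] limit_buy(price=105, qty=6): fills=#8x#7:6@98; bids=[-] asks=[#7:4@98 #6:2@100 #3:1@105 #5:5@105]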